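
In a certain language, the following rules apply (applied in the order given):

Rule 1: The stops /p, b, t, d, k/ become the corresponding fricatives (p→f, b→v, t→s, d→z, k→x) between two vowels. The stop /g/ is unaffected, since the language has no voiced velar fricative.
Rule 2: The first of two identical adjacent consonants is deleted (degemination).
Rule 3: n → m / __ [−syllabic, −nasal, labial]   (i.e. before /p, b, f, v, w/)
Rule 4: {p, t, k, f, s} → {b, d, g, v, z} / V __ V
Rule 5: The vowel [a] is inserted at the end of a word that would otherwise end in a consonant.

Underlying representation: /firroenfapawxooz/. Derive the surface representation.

firoemfavawxooza

Rule 1 (intervocalic spirantization): /p/ is a stop between vowels /a/ and /a/, so it spirantizes to the fricative [f]. /firroenfapawxooz/ → firroenfafawxooz.
Rule 2 (degemination): /rr/ is a geminate; the first /r/ deletes. /firroenfafawxooz/ → firoenfafawxooz.
Rule 3 (nasal place assimilation): /n/ precedes the labial consonant /f/, so it assimilates in place to [m]. /firoenfafawxooz/ → firoemfafawxooz.
Rule 4 (intervocalic voicing): /f/ is a voiceless obstruent between vowels /a/ and /a/, so it voices to [v]. /firoemfafawxooz/ → firoemfavawxooz.
Rule 5 (final a-epenthesis): the form ends in the consonant /z/, so [a] is inserted word-finally. /firoemfavawxooz/ → firoemfavawxooza.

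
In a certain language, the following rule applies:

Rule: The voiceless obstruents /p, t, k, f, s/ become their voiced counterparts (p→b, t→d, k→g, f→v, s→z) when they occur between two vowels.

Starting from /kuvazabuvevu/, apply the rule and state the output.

kuvazabuvevu

No segment of /kuvazabuvevu/ meets the structural description of the rule, so the form surfaces unchanged.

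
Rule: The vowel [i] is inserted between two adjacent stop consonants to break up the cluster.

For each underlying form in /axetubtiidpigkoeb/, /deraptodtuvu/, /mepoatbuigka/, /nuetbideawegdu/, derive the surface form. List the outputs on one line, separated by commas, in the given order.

/axetubtiidpigkoeb/: /b/ and /t/ form a stop–stop cluster, so [i] is inserted between them. /d/ and /p/ form a stop–stop cluster, so [i] is inserted between them. /g/ and /k/ form a stop–stop cluster, so [i] is inserted between them. → [axetubitiidipigikoeb].
/deraptodtuvu/: /p/ and /t/ form a stop–stop cluster, so [i] is inserted between them. /d/ and /t/ form a stop–stop cluster, so [i] is inserted between them. → [derapitodituvu].
/mepoatbuigka/: /t/ and /b/ form a stop–stop cluster, so [i] is inserted between them. /g/ and /k/ form a stop–stop cluster, so [i] is inserted between them. → [mepoatibuigika].
/nuetbideawegdu/: /t/ and /b/ form a stop–stop cluster, so [i] is inserted between them. /g/ and /d/ form a stop–stop cluster, so [i] is inserted between them. → [nuetibideawegidu].

axetubitiidipigikoeb, derapitodituvu, mepoatibuigika, nuetibideawegidu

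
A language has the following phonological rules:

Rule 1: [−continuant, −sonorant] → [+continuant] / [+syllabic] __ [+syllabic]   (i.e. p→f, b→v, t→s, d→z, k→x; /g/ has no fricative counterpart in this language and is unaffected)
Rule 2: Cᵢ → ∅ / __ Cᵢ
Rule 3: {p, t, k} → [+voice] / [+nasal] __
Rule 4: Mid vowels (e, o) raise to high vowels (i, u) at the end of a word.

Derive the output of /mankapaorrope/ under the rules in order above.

mangafaorofi

Rule 1 (intervocalic spirantization): /p/ is a stop between vowels /a/ and /a/, so it spirantizes to the fricative [f]. /p/ is a stop between vowels /o/ and /e/, so it spirantizes to the fricative [f]. /mankapaorrope/ → mankafaorrofe.
Rule 2 (degemination): /rr/ is a geminate; the first /r/ deletes. /mankafaorrofe/ → mankafaorofe.
Rule 3 (post-nasal voicing): /k/ is a voiceless stop immediately after the nasal /n/, so it voices to [g]. /mankafaorofe/ → mangafaorofe.
Rule 4 (final vowel raising): /e/ is a mid vowel in word-final position, so it raises to [i]. /mangafaorofe/ → mangafaorofi.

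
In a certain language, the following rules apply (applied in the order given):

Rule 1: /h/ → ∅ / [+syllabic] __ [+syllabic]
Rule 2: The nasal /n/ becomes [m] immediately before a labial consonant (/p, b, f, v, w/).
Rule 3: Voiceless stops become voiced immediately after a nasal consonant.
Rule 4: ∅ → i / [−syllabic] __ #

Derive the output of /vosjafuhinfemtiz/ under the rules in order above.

vosjafuimfemdizi

Rule 1 (intervocalic h-deletion): /h/ occurs between vowels /u/ and /i/, so it deletes. /vosjafuhinfemtiz/ → vosjafuinfemtiz.
Rule 2 (nasal place assimilation): /n/ precedes the labial consonant /f/, so it assimilates in place to [m]. /vosjafuinfemtiz/ → vosjafuimfemtiz.
Rule 3 (post-nasal voicing): /t/ is a voiceless stop immediately after the nasal /m/, so it voices to [d]. /vosjafuimfemtiz/ → vosjafuimfemdiz.
Rule 4 (final i-epenthesis): the form ends in the consonant /z/, so [i] is inserted word-finally. /vosjafuimfemdiz/ → vosjafuimfemdizi.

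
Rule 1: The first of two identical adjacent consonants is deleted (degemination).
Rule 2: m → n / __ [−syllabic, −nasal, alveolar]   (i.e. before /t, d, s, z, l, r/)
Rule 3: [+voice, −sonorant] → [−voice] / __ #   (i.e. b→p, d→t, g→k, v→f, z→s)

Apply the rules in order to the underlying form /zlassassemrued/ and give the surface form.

Rule 1 (degemination): /ss/ is a geminate; the first /s/ deletes. /ss/ is a geminate; the first /s/ deletes. /zlassassemrued/ → zlasasemrued.
Rule 2 (nasal place assimilation): /m/ precedes the alveolar consonant /r/, so it assimilates in place to [n]. /zlasasemrued/ → zlasasenrued.
Rule 3 (final devoicing): /d/ is a voiced obstruent in word-final position, so it devoices to [t]. /zlasasenrued/ → zlasasenruet.

zlasasenruet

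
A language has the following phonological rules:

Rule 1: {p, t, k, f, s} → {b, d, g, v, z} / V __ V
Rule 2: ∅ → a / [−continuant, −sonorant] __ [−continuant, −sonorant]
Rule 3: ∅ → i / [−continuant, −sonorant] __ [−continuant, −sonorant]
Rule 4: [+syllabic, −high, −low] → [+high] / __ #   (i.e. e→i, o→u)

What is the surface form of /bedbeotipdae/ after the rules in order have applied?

bedabeodipadai

Rule 1 (intervocalic voicing): /t/ is a voiceless obstruent between vowels /o/ and /i/, so it voices to [d]. /bedbeotipdae/ → bedbeodipdae.
Rule 2 (stop-cluster a-epenthesis): /d/ and /b/ form a stop–stop cluster, so [a] is inserted between them. /p/ and /d/ form a stop–stop cluster, so [a] is inserted between them. /bedbeodipdae/ → bedabeodipadae.
Rule 3 (stop-cluster i-epenthesis): no segment meets the environment; /bedabeodipadae/ is unchanged.
Rule 4 (final vowel raising): /e/ is a mid vowel in word-final position, so it raises to [i]. /bedabeodipadae/ → bedabeodipadai.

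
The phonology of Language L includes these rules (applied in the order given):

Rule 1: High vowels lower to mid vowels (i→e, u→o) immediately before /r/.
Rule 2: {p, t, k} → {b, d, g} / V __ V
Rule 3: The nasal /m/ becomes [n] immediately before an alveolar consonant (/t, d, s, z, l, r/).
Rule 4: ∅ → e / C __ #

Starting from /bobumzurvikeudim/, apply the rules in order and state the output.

Rule 1 (pre-rhotic lowering): /u/ is a high vowel immediately before /r/, so it lowers to [o]. /bobumzurvikeudim/ → bobumzorvikeudim.
Rule 2 (intervocalic voicing): /k/ is a voiceless stop between vowels /i/ and /e/, so it voices to [g]. /bobumzorvikeudim/ → bobumzorvigeudim.
Rule 3 (nasal place assimilation): /m/ precedes the alveolar consonant /z/, so it assimilates in place to [n]. /bobumzorvigeudim/ → bobunzorvigeudim.
Rule 4 (final e-epenthesis): the form ends in the consonant /m/, so [e] is inserted word-finally. /bobunzorvigeudim/ → bobunzorvigeudime.

bobunzorvigeudime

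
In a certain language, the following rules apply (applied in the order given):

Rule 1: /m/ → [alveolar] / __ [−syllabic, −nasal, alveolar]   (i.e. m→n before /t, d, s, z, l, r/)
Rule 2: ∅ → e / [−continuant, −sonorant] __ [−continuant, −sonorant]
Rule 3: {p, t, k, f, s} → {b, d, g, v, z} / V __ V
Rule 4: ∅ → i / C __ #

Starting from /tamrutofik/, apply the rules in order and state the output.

tanrudoviki

Rule 1 (nasal place assimilation): /m/ precedes the alveolar consonant /r/, so it assimilates in place to [n]. /tamrutofik/ → tanrutofik.
Rule 2 (stop-cluster e-epenthesis): no segment meets the environment; /tanrutofik/ is unchanged.
Rule 3 (intervocalic voicing): /t/ is a voiceless obstruent between vowels /u/ and /o/, so it voices to [d]. /f/ is a voiceless obstruent between vowels /o/ and /i/, so it voices to [v]. /tanrutofik/ → tanrudovik.
Rule 4 (final i-epenthesis): the form ends in the consonant /k/, so [i] is inserted word-finally. /tanrudovik/ → tanrudoviki.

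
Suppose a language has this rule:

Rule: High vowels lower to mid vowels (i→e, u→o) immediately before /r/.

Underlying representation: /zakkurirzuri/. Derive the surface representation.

zakkorerzori

/u/ is a high vowel immediately before /r/, so it lowers to [o].
/i/ is a high vowel immediately before /r/, so it lowers to [e].
/u/ is a high vowel immediately before /r/, so it lowers to [o].
The other instance of /i/ does not occur in the required environment and remains unchanged.
Surface form: [zakkorerzori].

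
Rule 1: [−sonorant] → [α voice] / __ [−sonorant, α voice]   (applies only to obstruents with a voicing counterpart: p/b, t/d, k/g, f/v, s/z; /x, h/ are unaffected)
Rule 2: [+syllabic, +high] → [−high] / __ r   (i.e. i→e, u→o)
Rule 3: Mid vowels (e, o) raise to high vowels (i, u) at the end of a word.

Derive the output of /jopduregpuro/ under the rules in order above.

Rule 1 (regressive voicing assimilation): /p/ precedes the voiced obstruent /d/, so it voices to [b] by assimilation. /g/ precedes the voiceless obstruent /p/, so it devoices to [k] by assimilation. /jopduregpuro/ → jobdurekpuro.
Rule 2 (pre-rhotic lowering): /u/ is a high vowel immediately before /r/, so it lowers to [o]. /u/ is a high vowel immediately before /r/, so it lowers to [o]. /jobdurekpuro/ → jobdorekporo.
Rule 3 (final vowel raising): /o/ is a mid vowel in word-final position, so it raises to [u]. /jobdorekporo/ → jobdorekporu.

jobdorekporu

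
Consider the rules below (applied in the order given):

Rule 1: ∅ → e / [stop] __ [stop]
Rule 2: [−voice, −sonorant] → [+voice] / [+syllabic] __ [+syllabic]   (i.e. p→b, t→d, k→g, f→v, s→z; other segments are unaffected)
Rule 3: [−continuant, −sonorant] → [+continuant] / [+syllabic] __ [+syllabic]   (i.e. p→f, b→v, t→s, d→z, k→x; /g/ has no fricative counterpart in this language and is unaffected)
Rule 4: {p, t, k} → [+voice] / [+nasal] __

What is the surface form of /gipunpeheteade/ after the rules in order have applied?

Rule 1 (stop-cluster e-epenthesis): no segment meets the environment; /gipunpeheteade/ is unchanged.
Rule 2 (intervocalic voicing): /p/ is a voiceless obstruent between vowels /i/ and /u/, so it voices to [b]. /t/ is a voiceless obstruent between vowels /e/ and /e/, so it voices to [d]. /gipunpeheteade/ → gibunpehedeade.
Rule 3 (intervocalic spirantization): /b/ is a stop between vowels /i/ and /u/, so it spirantizes to the fricative [v]. /d/ is a stop between vowels /e/ and /e/, so it spirantizes to the fricative [z]. /d/ is a stop between vowels /a/ and /e/, so it spirantizes to the fricative [z]. /gibunpehedeade/ → givunpehezeaze.
Rule 4 (post-nasal voicing): /p/ is a voiceless stop immediately after the nasal /n/, so it voices to [b]. /givunpehezeaze/ → givunbehezeaze.

givunbehezeaze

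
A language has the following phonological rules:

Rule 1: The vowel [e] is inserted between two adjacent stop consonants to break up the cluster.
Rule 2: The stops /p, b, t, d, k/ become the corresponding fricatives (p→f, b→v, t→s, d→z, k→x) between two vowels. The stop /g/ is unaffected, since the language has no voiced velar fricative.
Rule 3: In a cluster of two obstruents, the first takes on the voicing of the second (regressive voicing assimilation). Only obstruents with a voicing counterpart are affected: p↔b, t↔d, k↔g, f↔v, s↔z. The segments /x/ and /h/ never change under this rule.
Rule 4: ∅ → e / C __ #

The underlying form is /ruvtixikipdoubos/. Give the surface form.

Rule 1 (stop-cluster e-epenthesis): /p/ and /d/ form a stop–stop cluster, so [e] is inserted between them. /ruvtixikipdoubos/ → ruvtixikipedoubos.
Rule 2 (intervocalic spirantization): /k/ is a stop between vowels /i/ and /i/, so it spirantizes to the fricative [x]. /p/ is a stop between vowels /i/ and /e/, so it spirantizes to the fricative [f]. /d/ is a stop between vowels /e/ and /o/, so it spirantizes to the fricative [z]. /b/ is a stop between vowels /u/ and /o/, so it spirantizes to the fricative [v]. /ruvtixikipedoubos/ → ruvtixixifezouvos.
Rule 3 (regressive voicing assimilation): /v/ precedes the voiceless obstruent /t/, so it devoices to [f] by assimilation. /ruvtixixifezouvos/ → ruftixixifezouvos.
Rule 4 (final e-epenthesis): the form ends in the consonant /s/, so [e] is inserted word-finally. /ruftixixifezouvos/ → ruftixixifezouvose.

ruftixixifezouvose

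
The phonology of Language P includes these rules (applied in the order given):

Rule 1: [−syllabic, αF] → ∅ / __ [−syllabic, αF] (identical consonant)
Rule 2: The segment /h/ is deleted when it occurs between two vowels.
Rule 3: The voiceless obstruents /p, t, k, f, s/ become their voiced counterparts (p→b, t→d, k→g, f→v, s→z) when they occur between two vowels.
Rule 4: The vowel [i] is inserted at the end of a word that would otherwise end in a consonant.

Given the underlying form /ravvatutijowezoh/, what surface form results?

Rule 1 (degemination): /vv/ is a geminate; the first /v/ deletes. /ravvatutijowezoh/ → ravatutijowezoh.
Rule 2 (intervocalic h-deletion): no segment meets the environment; /ravatutijowezoh/ is unchanged.
Rule 3 (intervocalic voicing): /t/ is a voiceless obstruent between vowels /a/ and /u/, so it voices to [d]. /t/ is a voiceless obstruent between vowels /u/ and /i/, so it voices to [d]. /ravatutijowezoh/ → ravadudijowezoh.
Rule 4 (final i-epenthesis): the form ends in the consonant /h/, so [i] is inserted word-finally. /ravadudijowezoh/ → ravadudijowezohi.

ravadudijowezohi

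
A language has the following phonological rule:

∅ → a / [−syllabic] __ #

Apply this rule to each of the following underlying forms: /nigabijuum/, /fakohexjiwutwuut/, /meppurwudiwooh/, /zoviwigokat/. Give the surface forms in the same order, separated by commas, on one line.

nigabijuuma, fakohexjiwutwuuta, meppurwudiwooha, zoviwigokata

/nigabijuum/: the form ends in the consonant /m/, so [a] is inserted word-finally. → [nigabijuuma].
/fakohexjiwutwuut/: the form ends in the consonant /t/, so [a] is inserted word-finally. → [fakohexjiwutwuuta].
/meppurwudiwooh/: the form ends in the consonant /h/, so [a] is inserted word-finally. → [meppurwudiwooha].
/zoviwigokat/: the form ends in the consonant /t/, so [a] is inserted word-finally. → [zoviwigokata].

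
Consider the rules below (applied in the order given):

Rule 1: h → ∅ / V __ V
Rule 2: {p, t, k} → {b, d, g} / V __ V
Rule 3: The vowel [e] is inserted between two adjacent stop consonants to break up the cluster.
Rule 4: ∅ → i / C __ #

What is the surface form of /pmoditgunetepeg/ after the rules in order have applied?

Rule 1 (intervocalic h-deletion): no segment meets the environment; /pmoditgunetepeg/ is unchanged.
Rule 2 (intervocalic voicing): /t/ is a voiceless stop between vowels /e/ and /e/, so it voices to [d]. /p/ is a voiceless stop between vowels /e/ and /e/, so it voices to [b]. /pmoditgunetepeg/ → pmoditgunedebeg.
Rule 3 (stop-cluster e-epenthesis): /t/ and /g/ form a stop–stop cluster, so [e] is inserted between them. /pmoditgunedebeg/ → pmoditegunedebeg.
Rule 4 (final i-epenthesis): the form ends in the consonant /g/, so [i] is inserted word-finally. /pmoditegunedebeg/ → pmoditegunedebegi.

pmoditegunedebegi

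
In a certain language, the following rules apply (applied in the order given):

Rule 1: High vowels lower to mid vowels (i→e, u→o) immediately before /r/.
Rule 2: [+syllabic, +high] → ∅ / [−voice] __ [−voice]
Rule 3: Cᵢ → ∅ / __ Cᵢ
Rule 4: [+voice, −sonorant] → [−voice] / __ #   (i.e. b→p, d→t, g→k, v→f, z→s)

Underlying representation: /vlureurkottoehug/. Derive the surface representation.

Rule 1 (pre-rhotic lowering): /u/ is a high vowel immediately before /r/, so it lowers to [o]. /u/ is a high vowel immediately before /r/, so it lowers to [o]. /vlureurkottoehug/ → vloreorkottoehug.
Rule 2 (high vowel syncope): no segment meets the environment; /vloreorkottoehug/ is unchanged.
Rule 3 (degemination): /tt/ is a geminate; the first /t/ deletes. /vloreorkottoehug/ → vloreorkotoehug.
Rule 4 (final devoicing): /g/ is a voiced obstruent in word-final position, so it devoices to [k]. /vloreorkotoehug/ → vloreorkotoehuk.

vloreorkotoehuk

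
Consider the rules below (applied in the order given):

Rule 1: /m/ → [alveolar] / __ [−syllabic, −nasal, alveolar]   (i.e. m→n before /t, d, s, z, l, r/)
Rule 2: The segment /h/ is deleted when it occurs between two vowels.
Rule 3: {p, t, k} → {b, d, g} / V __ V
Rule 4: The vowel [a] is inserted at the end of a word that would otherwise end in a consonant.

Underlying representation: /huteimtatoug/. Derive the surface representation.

Rule 1 (nasal place assimilation): /m/ precedes the alveolar consonant /t/, so it assimilates in place to [n]. /huteimtatoug/ → huteintatoug.
Rule 2 (intervocalic h-deletion): no segment meets the environment; /huteintatoug/ is unchanged.
Rule 3 (intervocalic voicing): /t/ is a voiceless stop between vowels /u/ and /e/, so it voices to [d]. /t/ is a voiceless stop between vowels /a/ and /o/, so it voices to [d]. /huteintatoug/ → hudeintadoug.
Rule 4 (final a-epenthesis): the form ends in the consonant /g/, so [a] is inserted word-finally. /hudeintadoug/ → hudeintadouga.

hudeintadouga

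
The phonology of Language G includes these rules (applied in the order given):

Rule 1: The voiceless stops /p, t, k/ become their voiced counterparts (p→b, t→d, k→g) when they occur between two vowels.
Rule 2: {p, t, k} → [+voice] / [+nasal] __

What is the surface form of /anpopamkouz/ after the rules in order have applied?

anbobamgouz

Rule 1 (intervocalic voicing): /p/ is a voiceless stop between vowels /o/ and /a/, so it voices to [b]. /anpopamkouz/ → anpobamkouz.
Rule 2 (post-nasal voicing): /p/ is a voiceless stop immediately after the nasal /n/, so it voices to [b]. /k/ is a voiceless stop immediately after the nasal /m/, so it voices to [g]. /anpobamkouz/ → anbobamgouz.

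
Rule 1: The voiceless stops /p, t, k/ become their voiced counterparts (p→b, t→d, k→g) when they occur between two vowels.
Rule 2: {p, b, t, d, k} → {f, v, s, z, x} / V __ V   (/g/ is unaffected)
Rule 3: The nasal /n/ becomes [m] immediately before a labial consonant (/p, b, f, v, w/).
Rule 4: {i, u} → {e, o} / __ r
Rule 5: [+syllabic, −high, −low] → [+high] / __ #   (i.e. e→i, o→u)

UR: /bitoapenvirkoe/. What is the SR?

Rule 1 (intervocalic voicing): /t/ is a voiceless stop between vowels /i/ and /o/, so it voices to [d]. /p/ is a voiceless stop between vowels /a/ and /e/, so it voices to [b]. /bitoapenvirkoe/ → bidoabenvirkoe.
Rule 2 (intervocalic spirantization): /d/ is a stop between vowels /i/ and /o/, so it spirantizes to the fricative [z]. /b/ is a stop between vowels /a/ and /e/, so it spirantizes to the fricative [v]. /bidoabenvirkoe/ → bizoavenvirkoe.
Rule 3 (nasal place assimilation): /n/ precedes the labial consonant /v/, so it assimilates in place to [m]. /bizoavenvirkoe/ → bizoavemvirkoe.
Rule 4 (pre-rhotic lowering): /i/ is a high vowel immediately before /r/, so it lowers to [e]. /bizoavemvirkoe/ → bizoavemverkoe.
Rule 5 (final vowel raising): /e/ is a mid vowel in word-final position, so it raises to [i]. /bizoavemverkoe/ → bizoavemverkoi.

bizoavemverkoi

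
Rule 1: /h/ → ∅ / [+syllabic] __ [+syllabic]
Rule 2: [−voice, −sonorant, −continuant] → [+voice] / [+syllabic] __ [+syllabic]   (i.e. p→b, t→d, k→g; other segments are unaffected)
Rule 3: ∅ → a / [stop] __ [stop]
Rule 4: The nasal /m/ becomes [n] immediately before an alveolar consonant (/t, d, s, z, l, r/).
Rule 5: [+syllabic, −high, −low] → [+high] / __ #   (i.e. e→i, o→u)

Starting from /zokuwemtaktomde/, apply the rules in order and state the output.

Rule 1 (intervocalic h-deletion): no segment meets the environment; /zokuwemtaktomde/ is unchanged.
Rule 2 (intervocalic voicing): /k/ is a voiceless stop between vowels /o/ and /u/, so it voices to [g]. /zokuwemtaktomde/ → zoguwemtaktomde.
Rule 3 (stop-cluster a-epenthesis): /k/ and /t/ form a stop–stop cluster, so [a] is inserted between them. /zoguwemtaktomde/ → zoguwemtakatomde.
Rule 4 (nasal place assimilation): /m/ precedes the alveolar consonant /t/, so it assimilates in place to [n]. /m/ precedes the alveolar consonant /d/, so it assimilates in place to [n]. /zoguwemtakatomde/ → zoguwentakatonde.
Rule 5 (final vowel raising): /e/ is a mid vowel in word-final position, so it raises to [i]. /zoguwentakatonde/ → zoguwentakatondi.

zoguwentakatondi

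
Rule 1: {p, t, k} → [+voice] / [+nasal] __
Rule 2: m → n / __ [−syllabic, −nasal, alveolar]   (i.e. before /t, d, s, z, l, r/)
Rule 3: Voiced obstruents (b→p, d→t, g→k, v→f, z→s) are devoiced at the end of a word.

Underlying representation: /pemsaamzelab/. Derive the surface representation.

Rule 1 (post-nasal voicing): no segment meets the environment; /pemsaamzelab/ is unchanged.
Rule 2 (nasal place assimilation): /m/ precedes the alveolar consonant /s/, so it assimilates in place to [n]. /m/ precedes the alveolar consonant /z/, so it assimilates in place to [n]. /pemsaamzelab/ → pensaanzelab.
Rule 3 (final devoicing): /b/ is a voiced obstruent in word-final position, so it devoices to [p]. /pensaanzelab/ → pensaanzelap.

pensaanzelap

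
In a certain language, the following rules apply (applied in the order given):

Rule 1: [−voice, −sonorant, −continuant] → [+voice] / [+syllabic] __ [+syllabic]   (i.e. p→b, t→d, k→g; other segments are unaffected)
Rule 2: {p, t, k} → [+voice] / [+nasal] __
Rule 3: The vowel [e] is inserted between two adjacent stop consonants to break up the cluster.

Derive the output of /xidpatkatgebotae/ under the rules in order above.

Rule 1 (intervocalic voicing): /t/ is a voiceless stop between vowels /o/ and /a/, so it voices to [d]. /xidpatkatgebotae/ → xidpatkatgebodae.
Rule 2 (post-nasal voicing): no segment meets the environment; /xidpatkatgebodae/ is unchanged.
Rule 3 (stop-cluster e-epenthesis): /d/ and /p/ form a stop–stop cluster, so [e] is inserted between them. /t/ and /k/ form a stop–stop cluster, so [e] is inserted between them. /t/ and /g/ form a stop–stop cluster, so [e] is inserted between them. /xidpatkatgebodae/ → xidepatekategebodae.

xidepatekategebodae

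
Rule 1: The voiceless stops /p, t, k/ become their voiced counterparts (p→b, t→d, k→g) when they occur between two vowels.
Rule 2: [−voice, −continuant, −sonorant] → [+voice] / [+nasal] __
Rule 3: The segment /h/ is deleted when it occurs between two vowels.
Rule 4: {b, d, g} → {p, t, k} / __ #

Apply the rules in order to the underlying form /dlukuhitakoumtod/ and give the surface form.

dluguidagoumdot

Rule 1 (intervocalic voicing): /k/ is a voiceless stop between vowels /u/ and /u/, so it voices to [g]. /t/ is a voiceless stop between vowels /i/ and /a/, so it voices to [d]. /k/ is a voiceless stop between vowels /a/ and /o/, so it voices to [g]. /dlukuhitakoumtod/ → dluguhidagoumtod.
Rule 2 (post-nasal voicing): /t/ is a voiceless stop immediately after the nasal /m/, so it voices to [d]. /dluguhidagoumtod/ → dluguhidagoumdod.
Rule 3 (intervocalic h-deletion): /h/ occurs between vowels /u/ and /i/, so it deletes. /dluguhidagoumdod/ → dluguidagoumdod.
Rule 4 (final devoicing): /d/ is a voiced stop in word-final position, so it devoices to [t]. /dluguidagoumdod/ → dluguidagoumdot.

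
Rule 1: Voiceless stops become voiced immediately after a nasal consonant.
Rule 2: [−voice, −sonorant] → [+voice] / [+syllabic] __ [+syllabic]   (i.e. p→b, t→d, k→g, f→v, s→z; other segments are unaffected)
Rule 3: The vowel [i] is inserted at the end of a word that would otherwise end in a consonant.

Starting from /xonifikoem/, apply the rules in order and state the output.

xonivigoemi

Rule 1 (post-nasal voicing): no segment meets the environment; /xonifikoem/ is unchanged.
Rule 2 (intervocalic voicing): /f/ is a voiceless obstruent between vowels /i/ and /i/, so it voices to [v]. /k/ is a voiceless obstruent between vowels /i/ and /o/, so it voices to [g]. /xonifikoem/ → xonivigoem.
Rule 3 (final i-epenthesis): the form ends in the consonant /m/, so [i] is inserted word-finally. /xonivigoem/ → xonivigoemi.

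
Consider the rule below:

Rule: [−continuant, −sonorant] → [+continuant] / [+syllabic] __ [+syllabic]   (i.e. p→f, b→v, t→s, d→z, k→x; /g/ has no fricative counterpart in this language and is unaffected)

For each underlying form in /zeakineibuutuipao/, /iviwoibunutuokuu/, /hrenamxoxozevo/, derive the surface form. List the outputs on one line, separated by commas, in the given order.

/zeakineibuutuipao/: /k/ is a stop between vowels /a/ and /i/, so it spirantizes to the fricative [x]. /b/ is a stop between vowels /i/ and /u/, so it spirantizes to the fricative [v]. /t/ is a stop between vowels /u/ and /u/, so it spirantizes to the fricative [s]. /p/ is a stop between vowels /i/ and /a/, so it spirantizes to the fricative [f]. → [zeaxineivuusuifao].
/iviwoibunutuokuu/: /b/ is a stop between vowels /i/ and /u/, so it spirantizes to the fricative [v]. /t/ is a stop between vowels /u/ and /u/, so it spirantizes to the fricative [s]. /k/ is a stop between vowels /o/ and /u/, so it spirantizes to the fricative [x]. → [iviwoivunusuoxuu].
/hrenamxoxozevo/: the rule's environment is not met; surfaces unchanged as [hrenamxoxozevo].

zeaxineivuusuifao, iviwoivunusuoxuu, hrenamxoxozevo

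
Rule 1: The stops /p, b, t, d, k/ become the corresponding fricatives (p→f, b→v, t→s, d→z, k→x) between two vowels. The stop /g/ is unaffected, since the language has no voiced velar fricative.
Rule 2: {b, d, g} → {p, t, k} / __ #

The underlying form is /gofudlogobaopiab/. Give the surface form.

gofudlogovaofiap

Rule 1 (intervocalic spirantization): /b/ is a stop between vowels /o/ and /a/, so it spirantizes to the fricative [v]. /p/ is a stop between vowels /o/ and /i/, so it spirantizes to the fricative [f]. /gofudlogobaopiab/ → gofudlogovaofiab.
Rule 2 (final devoicing): /b/ is a voiced stop in word-final position, so it devoices to [p]. /gofudlogovaofiab/ → gofudlogovaofiap.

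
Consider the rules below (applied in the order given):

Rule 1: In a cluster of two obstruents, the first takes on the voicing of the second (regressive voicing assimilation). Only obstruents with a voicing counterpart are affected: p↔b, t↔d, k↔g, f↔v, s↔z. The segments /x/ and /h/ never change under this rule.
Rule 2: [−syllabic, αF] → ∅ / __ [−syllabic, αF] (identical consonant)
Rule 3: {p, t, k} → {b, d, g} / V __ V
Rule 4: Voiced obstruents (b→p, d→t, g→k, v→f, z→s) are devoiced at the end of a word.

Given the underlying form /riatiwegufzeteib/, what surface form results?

Rule 1 (regressive voicing assimilation): /f/ precedes the voiced obstruent /z/, so it voices to [v] by assimilation. /riatiwegufzeteib/ → riatiweguvzeteib.
Rule 2 (degemination): no segment meets the environment; /riatiweguvzeteib/ is unchanged.
Rule 3 (intervocalic voicing): /t/ is a voiceless stop between vowels /a/ and /i/, so it voices to [d]. /t/ is a voiceless stop between vowels /e/ and /e/, so it voices to [d]. /riatiweguvzeteib/ → riadiweguvzedeib.
Rule 4 (final devoicing): /b/ is a voiced obstruent in word-final position, so it devoices to [p]. /riadiweguvzedeib/ → riadiweguvzedeip.

riadiweguvzedeip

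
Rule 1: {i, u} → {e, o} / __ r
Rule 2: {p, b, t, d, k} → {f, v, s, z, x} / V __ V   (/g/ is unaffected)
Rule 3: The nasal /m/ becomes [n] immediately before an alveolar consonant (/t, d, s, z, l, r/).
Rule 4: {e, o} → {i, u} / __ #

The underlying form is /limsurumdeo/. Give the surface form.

Rule 1 (pre-rhotic lowering): /u/ is a high vowel immediately before /r/, so it lowers to [o]. /limsurumdeo/ → limsorumdeo.
Rule 2 (intervocalic spirantization): no segment meets the environment; /limsorumdeo/ is unchanged.
Rule 3 (nasal place assimilation): /m/ precedes the alveolar consonant /s/, so it assimilates in place to [n]. /m/ precedes the alveolar consonant /d/, so it assimilates in place to [n]. /limsorumdeo/ → linsorundeo.
Rule 4 (final vowel raising): /o/ is a mid vowel in word-final position, so it raises to [u]. /linsorundeo/ → linsorundeu.

linsorundeu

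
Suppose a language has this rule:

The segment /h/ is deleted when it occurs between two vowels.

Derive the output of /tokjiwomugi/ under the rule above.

No segment of /tokjiwomugi/ meets the structural description of the rule, so the form surfaces unchanged.

tokjiwomugi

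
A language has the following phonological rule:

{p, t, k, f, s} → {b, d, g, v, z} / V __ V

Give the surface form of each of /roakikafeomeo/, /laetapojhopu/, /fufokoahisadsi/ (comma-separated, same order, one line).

/roakikafeomeo/: /k/ is a voiceless obstruent between vowels /a/ and /i/, so it voices to [g]. /k/ is a voiceless obstruent between vowels /i/ and /a/, so it voices to [g]. /f/ is a voiceless obstruent between vowels /a/ and /e/, so it voices to [v]. → [roagigaveomeo].
/laetapojhopu/: /t/ is a voiceless obstruent between vowels /e/ and /a/, so it voices to [d]. /p/ is a voiceless obstruent between vowels /a/ and /o/, so it voices to [b]. /p/ is a voiceless obstruent between vowels /o/ and /u/, so it voices to [b]. → [laedabojhobu].
/fufokoahisadsi/: /f/ is a voiceless obstruent between vowels /u/ and /o/, so it voices to [v]. /k/ is a voiceless obstruent between vowels /o/ and /o/, so it voices to [g]. /s/ is a voiceless obstruent between vowels /i/ and /a/, so it voices to [z]. → [fuvogoahizadsi].

roagigaveomeo, laedabojhobu, fuvogoahizadsi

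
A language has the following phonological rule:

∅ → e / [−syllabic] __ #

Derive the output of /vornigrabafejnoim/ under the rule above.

the form ends in the consonant /m/, so [e] is inserted word-finally.
Surface form: [vornigrabafejnoime].

vornigrabafejnoime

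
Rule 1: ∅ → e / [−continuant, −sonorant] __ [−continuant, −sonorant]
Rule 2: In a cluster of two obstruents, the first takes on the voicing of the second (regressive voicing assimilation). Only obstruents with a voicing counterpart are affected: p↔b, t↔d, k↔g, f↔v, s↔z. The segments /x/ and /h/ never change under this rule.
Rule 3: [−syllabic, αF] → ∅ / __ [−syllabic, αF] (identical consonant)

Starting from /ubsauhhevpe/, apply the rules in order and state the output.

Rule 1 (stop-cluster e-epenthesis): no segment meets the environment; /ubsauhhevpe/ is unchanged.
Rule 2 (regressive voicing assimilation): /b/ precedes the voiceless obstruent /s/, so it devoices to [p] by assimilation. /v/ precedes the voiceless obstruent /p/, so it devoices to [f] by assimilation. /ubsauhhevpe/ → upsauhhefpe.
Rule 3 (degemination): /hh/ is a geminate; the first /h/ deletes. /upsauhhefpe/ → upsauhefpe.

upsauhefpe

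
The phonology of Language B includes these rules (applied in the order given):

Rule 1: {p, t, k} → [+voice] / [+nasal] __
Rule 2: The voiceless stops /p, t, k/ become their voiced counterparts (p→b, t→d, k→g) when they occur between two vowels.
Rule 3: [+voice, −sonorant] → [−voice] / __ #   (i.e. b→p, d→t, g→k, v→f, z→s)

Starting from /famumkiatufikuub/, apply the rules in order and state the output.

famumgiadufiguup

Rule 1 (post-nasal voicing): /k/ is a voiceless stop immediately after the nasal /m/, so it voices to [g]. /famumkiatufikuub/ → famumgiatufikuub.
Rule 2 (intervocalic voicing): /t/ is a voiceless stop between vowels /a/ and /u/, so it voices to [d]. /k/ is a voiceless stop between vowels /i/ and /u/, so it voices to [g]. /famumgiatufikuub/ → famumgiadufiguub.
Rule 3 (final devoicing): /b/ is a voiced obstruent in word-final position, so it devoices to [p]. /famumgiadufiguub/ → famumgiadufiguup.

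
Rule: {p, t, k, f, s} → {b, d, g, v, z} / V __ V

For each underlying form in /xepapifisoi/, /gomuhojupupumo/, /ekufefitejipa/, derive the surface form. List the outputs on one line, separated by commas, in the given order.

/xepapifisoi/: /p/ is a voiceless obstruent between vowels /e/ and /a/, so it voices to [b]. /p/ is a voiceless obstruent between vowels /a/ and /i/, so it voices to [b]. /f/ is a voiceless obstruent between vowels /i/ and /i/, so it voices to [v]. /s/ is a voiceless obstruent between vowels /i/ and /o/, so it voices to [z]. → [xebabivizoi].
/gomuhojupupumo/: /p/ is a voiceless obstruent between vowels /u/ and /u/, so it voices to [b]. /p/ is a voiceless obstruent between vowels /u/ and /u/, so it voices to [b]. → [gomuhojububumo].
/ekufefitejipa/: /k/ is a voiceless obstruent between vowels /e/ and /u/, so it voices to [g]. /f/ is a voiceless obstruent between vowels /u/ and /e/, so it voices to [v]. /f/ is a voiceless obstruent between vowels /e/ and /i/, so it voices to [v]. /t/ is a voiceless obstruent between vowels /i/ and /e/, so it voices to [d]. /p/ is a voiceless obstruent between vowels /i/ and /a/, so it voices to [b]. → [eguvevidejiba].

xebabivizoi, gomuhojububumo, eguvevidejiba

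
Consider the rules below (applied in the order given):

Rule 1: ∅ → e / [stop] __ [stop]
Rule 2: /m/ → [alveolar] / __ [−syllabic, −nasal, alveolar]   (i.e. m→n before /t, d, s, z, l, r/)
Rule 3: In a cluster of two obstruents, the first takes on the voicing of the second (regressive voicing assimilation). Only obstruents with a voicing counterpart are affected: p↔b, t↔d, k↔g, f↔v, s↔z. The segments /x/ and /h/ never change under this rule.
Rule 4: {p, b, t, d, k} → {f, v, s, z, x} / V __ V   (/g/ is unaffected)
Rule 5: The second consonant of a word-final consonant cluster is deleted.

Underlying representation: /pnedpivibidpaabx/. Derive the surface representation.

pnezefivivizefaap

Rule 1 (stop-cluster e-epenthesis): /d/ and /p/ form a stop–stop cluster, so [e] is inserted between them. /d/ and /p/ form a stop–stop cluster, so [e] is inserted between them. /pnedpivibidpaabx/ → pnedepivibidepaabx.
Rule 2 (nasal place assimilation): no segment meets the environment; /pnedepivibidepaabx/ is unchanged.
Rule 3 (regressive voicing assimilation): /b/ precedes the voiceless obstruent /x/, so it devoices to [p] by assimilation. /pnedepivibidepaabx/ → pnedepivibidepaapx.
Rule 4 (intervocalic spirantization): /d/ is a stop between vowels /e/ and /e/, so it spirantizes to the fricative [z]. /p/ is a stop between vowels /e/ and /i/, so it spirantizes to the fricative [f]. /b/ is a stop between vowels /i/ and /i/, so it spirantizes to the fricative [v]. /d/ is a stop between vowels /i/ and /e/, so it spirantizes to the fricative [z]. /p/ is a stop between vowels /e/ and /a/, so it spirantizes to the fricative [f]. /pnedepivibidepaapx/ → pnezefivivizefaapx.
Rule 5 (final cluster simplification): /x/ is the second consonant of a word-final cluster /px/, so it deletes. /pnezefivivizefaapx/ → pnezefivivizefaap.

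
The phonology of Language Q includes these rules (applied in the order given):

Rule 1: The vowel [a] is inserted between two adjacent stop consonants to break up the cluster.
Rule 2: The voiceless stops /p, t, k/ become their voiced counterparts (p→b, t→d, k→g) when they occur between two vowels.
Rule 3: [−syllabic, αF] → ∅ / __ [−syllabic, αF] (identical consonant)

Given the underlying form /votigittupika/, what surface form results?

vodigidadubiga

Rule 1 (stop-cluster a-epenthesis): /t/ and /t/ form a stop–stop cluster, so [a] is inserted between them. /votigittupika/ → votigitatupika.
Rule 2 (intervocalic voicing): /t/ is a voiceless stop between vowels /o/ and /i/, so it voices to [d]. /t/ is a voiceless stop between vowels /i/ and /a/, so it voices to [d]. /t/ is a voiceless stop between vowels /a/ and /u/, so it voices to [d]. /p/ is a voiceless stop between vowels /u/ and /i/, so it voices to [b]. /k/ is a voiceless stop between vowels /i/ and /a/, so it voices to [g]. /votigitatupika/ → vodigidadubiga.
Rule 3 (degemination): no segment meets the environment; /vodigidadubiga/ is unchanged.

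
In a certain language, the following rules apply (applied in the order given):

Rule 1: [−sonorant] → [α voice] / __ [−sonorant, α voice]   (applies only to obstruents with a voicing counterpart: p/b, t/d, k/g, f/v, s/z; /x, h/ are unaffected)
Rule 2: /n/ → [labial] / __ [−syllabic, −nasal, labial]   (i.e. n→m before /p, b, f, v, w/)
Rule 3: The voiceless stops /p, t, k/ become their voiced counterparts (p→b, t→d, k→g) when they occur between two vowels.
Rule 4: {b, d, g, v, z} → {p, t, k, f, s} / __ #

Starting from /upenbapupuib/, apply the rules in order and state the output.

ubembabubuip

Rule 1 (regressive voicing assimilation): no segment meets the environment; /upenbapupuib/ is unchanged.
Rule 2 (nasal place assimilation): /n/ precedes the labial consonant /b/, so it assimilates in place to [m]. /upenbapupuib/ → upembapupuib.
Rule 3 (intervocalic voicing): /p/ is a voiceless stop between vowels /u/ and /e/, so it voices to [b]. /p/ is a voiceless stop between vowels /a/ and /u/, so it voices to [b]. /p/ is a voiceless stop between vowels /u/ and /u/, so it voices to [b]. /upembapupuib/ → ubembabubuib.
Rule 4 (final devoicing): /b/ is a voiced obstruent in word-final position, so it devoices to [p]. /ubembabubuib/ → ubembabubuip.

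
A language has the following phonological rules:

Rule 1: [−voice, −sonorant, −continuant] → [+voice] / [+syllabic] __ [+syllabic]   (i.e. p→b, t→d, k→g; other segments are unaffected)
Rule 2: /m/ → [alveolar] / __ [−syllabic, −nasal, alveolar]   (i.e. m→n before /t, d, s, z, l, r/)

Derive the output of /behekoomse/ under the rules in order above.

Rule 1 (intervocalic voicing): /k/ is a voiceless stop between vowels /e/ and /o/, so it voices to [g]. /behekoomse/ → behegoomse.
Rule 2 (nasal place assimilation): /m/ precedes the alveolar consonant /s/, so it assimilates in place to [n]. /behegoomse/ → behegoonse.

behegoonse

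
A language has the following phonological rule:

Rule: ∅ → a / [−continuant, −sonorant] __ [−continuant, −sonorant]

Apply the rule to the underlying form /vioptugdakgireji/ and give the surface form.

viopatugadakagireji

/p/ and /t/ form a stop–stop cluster, so [a] is inserted between them.
/g/ and /d/ form a stop–stop cluster, so [a] is inserted between them.
/k/ and /g/ form a stop–stop cluster, so [a] is inserted between them.
Surface form: [viopatugadakagireji].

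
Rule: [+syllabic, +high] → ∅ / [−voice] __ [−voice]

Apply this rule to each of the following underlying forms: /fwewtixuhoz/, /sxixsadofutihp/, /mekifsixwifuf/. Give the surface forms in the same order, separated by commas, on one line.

/fwewtixuhoz/: /i/ is a high vowel flanked by voiceless consonants /t/ and /x/, so it deletes. /u/ is a high vowel flanked by voiceless consonants /x/ and /h/, so it deletes. → [fwewtxhoz].
/sxixsadofutihp/: /i/ is a high vowel flanked by voiceless consonants /x/ and /x/, so it deletes. /u/ is a high vowel flanked by voiceless consonants /f/ and /t/, so it deletes. /i/ is a high vowel flanked by voiceless consonants /t/ and /h/, so it deletes. → [sxxsadofthp].
/mekifsixwifuf/: /i/ is a high vowel flanked by voiceless consonants /k/ and /f/, so it deletes. /i/ is a high vowel flanked by voiceless consonants /s/ and /x/, so it deletes. /u/ is a high vowel flanked by voiceless consonants /f/ and /f/, so it deletes. → [mekfsxwiff].

fwewtxhoz, sxxsadofthp, mekfsxwiff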